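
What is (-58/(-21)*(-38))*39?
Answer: -28652/7 ≈ -4093.1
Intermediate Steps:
(-58/(-21)*(-38))*39 = (-58*(-1/21)*(-38))*39 = ((58/21)*(-38))*39 = -2204/21*39 = -28652/7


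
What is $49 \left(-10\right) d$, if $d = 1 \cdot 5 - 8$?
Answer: $1470$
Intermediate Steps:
$d = -3$ ($d = 5 - 8 = -3$)
$49 \left(-10\right) d = 49 \left(-10\right) \left(-3\right) = \left(-490\right) \left(-3\right) = 1470$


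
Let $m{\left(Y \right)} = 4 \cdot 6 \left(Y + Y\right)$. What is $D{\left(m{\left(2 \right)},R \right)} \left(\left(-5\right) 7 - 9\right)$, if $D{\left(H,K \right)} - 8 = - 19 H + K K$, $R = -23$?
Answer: $56628$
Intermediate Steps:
$m{\left(Y \right)} = 48 Y$ ($m{\left(Y \right)} = 24 \cdot 2 Y = 48 Y$)
$D{\left(H,K \right)} = 8 + K^{2} - 19 H$ ($D{\left(H,K \right)} = 8 - \left(19 H - K K\right) = 8 - \left(- K^{2} + 19 H\right) = 8 + K^{2} - 19 H$)
$D{\left(m{\left(2 \right)},R \right)} \left(\left(-5\right) 7 - 9\right) = \left(8 + \left(-23\right)^{2} - 19 \cdot 48 \cdot 2\right) \left(\left(-5\right) 7 - 9\right) = \left(8 + 529 - 1824\right) \left(-35 - 9\right) = \left(8 + 529 - 1824\right) \left(-44\right) = \left(-1287\right) \left(-44\right) = 56628$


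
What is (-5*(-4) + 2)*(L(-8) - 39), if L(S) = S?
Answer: -1034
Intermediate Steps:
(-5*(-4) + 2)*(L(-8) - 39) = (-5*(-4) + 2)*(-8 - 39) = (20 + 2)*(-47) = 22*(-47) = -1034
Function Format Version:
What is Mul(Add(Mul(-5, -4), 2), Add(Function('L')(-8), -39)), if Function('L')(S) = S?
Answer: -1034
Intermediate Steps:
Mul(Add(Mul(-5, -4), 2), Add(Function('L')(-8), -39)) = Mul(Add(Mul(-5, -4), 2), Add(-8, -39)) = Mul(Add(20, 2), -47) = Mul(22, -47) = -1034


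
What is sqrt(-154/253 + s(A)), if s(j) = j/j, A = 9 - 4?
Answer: 3*sqrt(23)/23 ≈ 0.62554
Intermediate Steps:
A = 5
s(j) = 1
sqrt(-154/253 + s(A)) = sqrt(-154/253 + 1) = sqrt(-154*1/253 + 1) = sqrt(-14/23 + 1) = sqrt(9/23) = 3*sqrt(23)/23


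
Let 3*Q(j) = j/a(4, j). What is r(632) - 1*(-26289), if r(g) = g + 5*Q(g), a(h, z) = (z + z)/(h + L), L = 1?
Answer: 161551/6 ≈ 26925.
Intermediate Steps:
a(h, z) = 2*z/(1 + h) (a(h, z) = (z + z)/(h + 1) = (2*z)/(1 + h) = 2*z/(1 + h))
Q(j) = ⅚ (Q(j) = (j/((2*j/(1 + 4))))/3 = (j/((2*j/5)))/3 = (j*(5/(2*j)))/3 = (⅓)*(5/2) = ⅚)
r(g) = 25/6 + g (r(g) = g + 5*(⅚) = g + 25/6 = 25/6 + g)
r(632) - 1*(-26289) = (25/6 + 632) - 1*(-26289) = 3817/6 + 26289 = 161551/6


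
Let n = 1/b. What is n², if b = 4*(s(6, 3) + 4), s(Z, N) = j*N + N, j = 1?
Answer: 1/1600 ≈ 0.00062500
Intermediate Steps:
s(Z, N) = 2*N (s(Z, N) = 1*N + N = N + N = 2*N)
b = 40 (b = 4*(2*3 + 4) = 4*(6 + 4) = 4*10 = 40)
n = 1/40 ≈ 0.025000
n² = (1/40)² = 1/1600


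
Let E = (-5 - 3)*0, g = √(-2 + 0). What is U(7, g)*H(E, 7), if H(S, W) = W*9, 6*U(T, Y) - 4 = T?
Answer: 231/2 ≈ 115.50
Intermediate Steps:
g = I*√2 (g = √(-2) = I*√2 ≈ 1.4142*I)
U(T, Y) = ⅔ + T/6
E = 0 (E = -8*0 = 0)
H(S, W) = 9*W
U(7, g)*H(E, 7) = (⅔ + (⅙)*7)*(9*7) = (⅔ + 7/6)*63 = (11/6)*63 = 231/2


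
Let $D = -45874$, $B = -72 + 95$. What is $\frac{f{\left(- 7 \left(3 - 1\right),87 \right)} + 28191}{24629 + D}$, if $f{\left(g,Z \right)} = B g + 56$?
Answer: $- \frac{5585}{4249} \approx -1.3144$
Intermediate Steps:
$B = 23$
$f{\left(g,Z \right)} = 56 + 23 g$ ($f{\left(g,Z \right)} = 23 g + 56 = 56 + 23 g$)
$\frac{f{\left(- 7 \left(3 - 1\right),87 \right)} + 28191}{24629 + D} = \frac{\left(56 + 23 \left(- 7 \left(3 - 1\right)\right)\right) + 28191}{24629 - 45874} = \frac{\left(56 + 23 \left(\left(-7\right) 2\right)\right) + 28191}{-21245} = \left(\left(56 + 23 \left(-14\right)\right) + 28191\right) \left(- \frac{1}{21245}\right) = \left(\left(56 - 322\right) + 28191\right) \left(- \frac{1}{21245}\right) = \left(-266 + 28191\right) \left(- \frac{1}{21245}\right) = 27925 \left(- \frac{1}{21245}\right) = - \frac{5585}{4249}$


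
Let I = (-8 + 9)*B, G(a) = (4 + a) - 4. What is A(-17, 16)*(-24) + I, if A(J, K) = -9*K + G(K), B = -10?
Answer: 3062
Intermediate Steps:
G(a) = a
A(J, K) = -8*K (A(J, K) = -9*K + K = -8*K)
I = -10 (I = (-8 + 9)*(-10) = 1*(-10) = -10)
A(-17, 16)*(-24) + I = -8*16*(-24) - 10 = -128*(-24) - 10 = 3072 - 10 = 3062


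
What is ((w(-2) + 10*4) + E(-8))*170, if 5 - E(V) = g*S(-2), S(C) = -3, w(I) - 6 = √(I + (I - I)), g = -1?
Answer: 8160 + 170*I*√2 ≈ 8160.0 + 240.42*I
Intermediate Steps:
w(I) = 6 + √I (w(I) = 6 + √(I + (I - I)) = 6 + √(I + 0) = 6 + √I)
E(V) = 2 (E(V) = 5 - (-1)*(-3) = 5 - 1*3 = 5 - 3 = 2)
((w(-2) + 10*4) + E(-8))*170 = (((6 + √(-2)) + 10*4) + 2)*170 = (((6 + I*√2) + 40) + 2)*170 = ((46 + I*√2) + 2)*170 = (48 + I*√2)*170 = 8160 + 170*I*√2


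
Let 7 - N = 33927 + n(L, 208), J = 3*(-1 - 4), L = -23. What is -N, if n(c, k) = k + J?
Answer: 34113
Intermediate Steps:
J = -15 (J = 3*(-5) = -15)
n(c, k) = -15 + k (n(c, k) = k - 15 = -15 + k)
N = -34113 (N = 7 - (33927 + (-15 + 208)) = 7 - (33927 + 193) = 7 - 1*34120 = 7 - 34120 = -34113)
-N = -1*(-34113) = 34113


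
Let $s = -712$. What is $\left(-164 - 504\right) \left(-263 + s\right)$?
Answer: $651300$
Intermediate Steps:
$\left(-164 - 504\right) \left(-263 + s\right) = \left(-164 - 504\right) \left(-263 - 712\right) = \left(-668\right) \left(-975\right) = 651300$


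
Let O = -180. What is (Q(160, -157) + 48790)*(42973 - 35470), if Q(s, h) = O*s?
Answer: 149984970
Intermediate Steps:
Q(s, h) = -180*s
(Q(160, -157) + 48790)*(42973 - 35470) = (-180*160 + 48790)*(42973 - 35470) = (-28800 + 48790)*7503 = 19990*7503 = 149984970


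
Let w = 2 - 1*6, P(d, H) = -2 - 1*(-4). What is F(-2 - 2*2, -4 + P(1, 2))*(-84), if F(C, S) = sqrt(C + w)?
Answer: -84*I*sqrt(10) ≈ -265.63*I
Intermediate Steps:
P(d, H) = 2 (P(d, H) = -2 + 4 = 2)
w = -4 (w = 2 - 6 = -4)
F(C, S) = sqrt(-4 + C) (F(C, S) = sqrt(C - 4) = sqrt(-4 + C))
F(-2 - 2*2, -4 + P(1, 2))*(-84) = sqrt(-4 + (-2 - 2*2))*(-84) = sqrt(-4 + (-2 - 4))*(-84) = sqrt(-4 - 6)*(-84) = sqrt(-10)*(-84) = (I*sqrt(10))*(-84) = -84*I*sqrt(10)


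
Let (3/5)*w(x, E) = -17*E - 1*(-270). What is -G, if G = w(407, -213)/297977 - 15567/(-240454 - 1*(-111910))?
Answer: -1824071933/12767718496 ≈ -0.14287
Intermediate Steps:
w(x, E) = 450 - 85*E/3 (w(x, E) = 5*(-17*E - 1*(-270))/3 = 5*(-17*E + 270)/3 = 5*(270 - 17*E)/3 = 450 - 85*E/3)
G = 1824071933/12767718496 (G = (450 - 85/3*(-213))/297977 - 15567/(-240454 - 1*(-111910)) = (450 + 6035)*(1/297977) - 15567/(-240454 + 111910) = 6485*(1/297977) - 15567/(-128544) = 6485/297977 - 15567*(-1/128544) = 6485/297977 + 5189/42848 = 1824071933/12767718496 ≈ 0.14287)
-G = -1*1824071933/12767718496 = -1824071933/12767718496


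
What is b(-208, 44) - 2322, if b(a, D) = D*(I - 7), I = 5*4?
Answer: -1750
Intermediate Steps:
I = 20
b(a, D) = 13*D (b(a, D) = D*(20 - 7) = D*13 = 13*D)
b(-208, 44) - 2322 = 13*44 - 2322 = 572 - 2322 = -1750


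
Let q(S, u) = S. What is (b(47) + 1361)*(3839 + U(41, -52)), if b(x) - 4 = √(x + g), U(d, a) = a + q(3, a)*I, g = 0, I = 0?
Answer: 5169255 + 3787*√47 ≈ 5.1952e+6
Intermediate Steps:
U(d, a) = a (U(d, a) = a + 3*0 = a + 0 = a)
b(x) = 4 + √x (b(x) = 4 + √(x + 0) = 4 + √x)
(b(47) + 1361)*(3839 + U(41, -52)) = ((4 + √47) + 1361)*(3839 - 52) = (1365 + √47)*3787 = 5169255 + 3787*√47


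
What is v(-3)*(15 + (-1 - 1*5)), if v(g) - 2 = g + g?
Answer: -36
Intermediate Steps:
v(g) = 2 + 2*g (v(g) = 2 + (g + g) = 2 + 2*g)
v(-3)*(15 + (-1 - 1*5)) = (2 + 2*(-3))*(15 + (-1 - 1*5)) = (2 - 6)*(15 + (-1 - 5)) = -4*(15 - 6) = -4*9 = -36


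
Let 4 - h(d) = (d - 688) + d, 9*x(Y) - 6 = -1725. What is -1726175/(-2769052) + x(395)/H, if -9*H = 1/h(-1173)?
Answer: 1314625718629/251732 ≈ 5.2223e+6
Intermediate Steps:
x(Y) = -191 (x(Y) = 2/3 + (1/9)*(-1725) = 2/3 - 575/3 = -191)
h(d) = 692 - 2*d (h(d) = 4 - ((d - 688) + d) = 4 - ((-688 + d) + d) = 4 - (-688 + 2*d) = 4 + (688 - 2*d) = 692 - 2*d)
H = -1/27342 (H = -1/(9*(692 - 2*(-1173))) = -1/(9*(692 + 2346)) = -1/9/3038 = -1/9*1/3038 = -1/27342 ≈ -3.6574e-5)
-1726175/(-2769052) + x(395)/H = -1726175/(-2769052) - 191/(-1/27342) = -1726175*(-1/2769052) - 191*(-27342) = 156925/251732 + 5222322 = 1314625718629/251732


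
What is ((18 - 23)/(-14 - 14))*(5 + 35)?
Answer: 50/7 ≈ 7.1429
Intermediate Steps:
((18 - 23)/(-14 - 14))*(5 + 35) = -5/(-28)*40 = -5*(-1/28)*40 = (5/28)*40 = 50/7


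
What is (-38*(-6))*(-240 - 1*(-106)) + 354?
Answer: -30198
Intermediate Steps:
(-38*(-6))*(-240 - 1*(-106)) + 354 = 228*(-240 + 106) + 354 = 228*(-134) + 354 = -30552 + 354 = -30198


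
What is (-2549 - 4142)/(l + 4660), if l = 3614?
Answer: -6691/8274 ≈ -0.80868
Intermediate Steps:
(-2549 - 4142)/(l + 4660) = (-2549 - 4142)/(3614 + 4660) = -6691/8274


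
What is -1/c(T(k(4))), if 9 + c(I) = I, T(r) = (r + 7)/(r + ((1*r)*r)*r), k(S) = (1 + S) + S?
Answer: 369/3313 ≈ 0.11138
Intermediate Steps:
k(S) = 1 + 2*S
T(r) = (7 + r)/(r + r³) (T(r) = (7 + r)/(r + (r*r)*r) = (7 + r)/(r + r²*r) = (7 + r)/(r + r³))
c(I) = -9 + I
-1/c(T(k(4))) = -1/(-9 + (7 + (1 + 2*4))/((1 + 2*4) + (1 + 2*4)³)) = -1/(-9 + (7 + (1 + 8))/((1 + 8) + (1 + 8)³)) = -1/(-9 + (7 + 9)/(9 + 9³)) = -1/(-9 + 16/(9 + 729)) = -1/(-9 + 16/738) = -1/(-9 + (1/738)*16) = -1/(-9 + 8/369) = -1/(-3313/369) = -1*(-369/3313) = 369/3313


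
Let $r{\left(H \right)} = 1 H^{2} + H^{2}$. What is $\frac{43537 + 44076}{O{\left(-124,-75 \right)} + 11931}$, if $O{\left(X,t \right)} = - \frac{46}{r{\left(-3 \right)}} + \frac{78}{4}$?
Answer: $\frac{1577034}{215063} \approx 7.3329$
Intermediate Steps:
$r{\left(H \right)} = 2 H^{2}$ ($r{\left(H \right)} = H^{2} + H^{2} = 2 H^{2}$)
$O{\left(X,t \right)} = \frac{305}{18}$ ($O{\left(X,t \right)} = - \frac{46}{2 \left(-3\right)^{2}} + \frac{78}{4} = - \frac{46}{2 \cdot 9} + 78 \cdot \frac{1}{4} = - \frac{46}{18} + \frac{39}{2} = \left(-46\right) \frac{1}{18} + \frac{39}{2} = - \frac{23}{9} + \frac{39}{2} = \frac{305}{18}$)
$\frac{43537 + 44076}{O{\left(-124,-75 \right)} + 11931} = \frac{43537 + 44076}{\frac{305}{18} + 11931} = \frac{87613}{\frac{215063}{18}} = 87613 \cdot \frac{18}{215063} = \frac{1577034}{215063}$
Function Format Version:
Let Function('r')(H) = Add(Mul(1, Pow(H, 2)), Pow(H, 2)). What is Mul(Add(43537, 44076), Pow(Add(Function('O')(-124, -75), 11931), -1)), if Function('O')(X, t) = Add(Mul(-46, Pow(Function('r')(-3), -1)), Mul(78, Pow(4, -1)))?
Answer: Rational(1577034, 215063) ≈ 7.3329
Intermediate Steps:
Function('r')(H) = Mul(2, Pow(H, 2)) (Function('r')(H) = Add(Pow(H, 2), Pow(H, 2)) = Mul(2, Pow(H, 2)))
Function('O')(X, t) = Rational(305, 18) (Function('O')(X, t) = Add(Mul(-46, Pow(Mul(2, Pow(-3, 2)), -1)), Mul(78, Pow(4, -1))) = Add(Mul(-46, Pow(Mul(2, 9), -1)), Mul(78, Rational(1, 4))) = Add(Mul(-46, Pow(18, -1)), Rational(39, 2)) = Add(Mul(-46, Rational(1, 18)), Rational(39, 2)) = Add(Rational(-23, 9), Rational(39, 2)) = Rational(305, 18))
Mul(Add(43537, 44076), Pow(Add(Function('O')(-124, -75), 11931), -1)) = Mul(Add(43537, 44076), Pow(Add(Rational(305, 18), 11931), -1)) = Mul(87613, Pow(Rational(215063, 18), -1)) = Mul(87613, Rational(18, 215063)) = Rational(1577034, 215063)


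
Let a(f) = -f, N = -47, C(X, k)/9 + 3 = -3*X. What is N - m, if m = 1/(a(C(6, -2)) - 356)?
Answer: -7848/167 ≈ -46.994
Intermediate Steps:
C(X, k) = -27 - 27*X (C(X, k) = -27 + 9*(-3*X) = -27 - 27*X)
m = -1/167 (m = 1/(-(-27 - 27*6) - 356) = 1/(-(-27 - 162) - 356) = 1/(-1*(-189) - 356) = 1/(189 - 356) = 1/(-167) = -1/167 ≈ -0.0059880)
N - m = -47 - 1*(-1/167) = -47 + 1/167 = -7848/167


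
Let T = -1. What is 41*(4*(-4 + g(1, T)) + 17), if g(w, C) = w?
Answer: 205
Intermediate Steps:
41*(4*(-4 + g(1, T)) + 17) = 41*(4*(-4 + 1) + 17) = 41*(4*(-3) + 17) = 41*(-12 + 17) = 41*5 = 205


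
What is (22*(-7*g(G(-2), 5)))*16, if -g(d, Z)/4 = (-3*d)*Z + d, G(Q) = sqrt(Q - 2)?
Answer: -275968*I ≈ -2.7597e+5*I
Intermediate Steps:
G(Q) = sqrt(-2 + Q)
g(d, Z) = -4*d + 12*Z*d (g(d, Z) = -4*((-3*d)*Z + d) = -4*(-3*Z*d + d) = -4*(d - 3*Z*d) = -4*d + 12*Z*d)
(22*(-7*g(G(-2), 5)))*16 = (22*(-28*sqrt(-2 - 2)*(-1 + 3*5)))*16 = (22*(-28*sqrt(-4)*(-1 + 15)))*16 = (22*(-28*2*I*14))*16 = (22*(-784*I))*16 = -17248*I*16 = -275968*I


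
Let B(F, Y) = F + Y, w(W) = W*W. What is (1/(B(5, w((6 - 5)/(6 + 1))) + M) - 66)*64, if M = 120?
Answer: -12936544/3063 ≈ -4223.5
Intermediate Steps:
w(W) = W**2
(1/(B(5, w((6 - 5)/(6 + 1))) + M) - 66)*64 = (1/((5 + ((6 - 5)/(6 + 1))**2) + 120) - 66)*64 = (1/((5 + (1/7)**2) + 120) - 66)*64 = (1/((5 + 1/49) + 120) - 66)*64 = (1/(246/49 + 120) - 66)*64 = (1/(6126/49) - 66)*64 = (49/6126 - 66)*64 = -404267/6126*64 = -12936544/3063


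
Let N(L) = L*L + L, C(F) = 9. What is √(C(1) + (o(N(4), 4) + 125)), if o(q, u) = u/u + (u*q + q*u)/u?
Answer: 5*√7 ≈ 13.229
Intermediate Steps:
N(L) = L + L² (N(L) = L² + L = L + L²)
o(q, u) = 1 + 2*q (o(q, u) = 1 + (q*u + q*u)/u = 1 + (2*q*u)/u = 1 + 2*q)
√(C(1) + (o(N(4), 4) + 125)) = √(9 + ((1 + 2*(4*(1 + 4))) + 125)) = √(9 + ((1 + 2*(4*5)) + 125)) = √(9 + ((1 + 2*20) + 125)) = √(9 + ((1 + 40) + 125)) = √(9 + (41 + 125)) = √(9 + 166) = √175 = 5*√7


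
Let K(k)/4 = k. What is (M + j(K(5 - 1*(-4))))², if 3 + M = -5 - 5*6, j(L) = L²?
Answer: 1582564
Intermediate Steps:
K(k) = 4*k
M = -38 (M = -3 + (-5 - 5*6) = -3 + (-5 - 30) = -3 - 35 = -38)
(M + j(K(5 - 1*(-4))))² = (-38 + (4*(5 - 1*(-4)))²)² = (-38 + (4*(5 + 4))²)² = (-38 + (4*9)²)² = (-38 + 36²)² = (-38 + 1296)² = 1258² = 1582564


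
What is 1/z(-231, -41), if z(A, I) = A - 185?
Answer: -1/416 ≈ -0.0024038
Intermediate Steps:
z(A, I) = -185 + A
1/z(-231, -41) = 1/(-185 - 231) = 1/(-416) = -1/416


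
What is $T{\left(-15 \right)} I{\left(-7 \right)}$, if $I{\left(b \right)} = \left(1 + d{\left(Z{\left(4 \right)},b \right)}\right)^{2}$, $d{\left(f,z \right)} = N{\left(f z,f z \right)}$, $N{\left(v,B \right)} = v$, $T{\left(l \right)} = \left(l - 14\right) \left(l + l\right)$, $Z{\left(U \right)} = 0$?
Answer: $870$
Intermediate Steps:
$T{\left(l \right)} = 2 l \left(-14 + l\right)$ ($T{\left(l \right)} = \left(-14 + l\right) 2 l = 2 l \left(-14 + l\right)$)
$d{\left(f,z \right)} = f z$
$I{\left(b \right)} = 1$ ($I{\left(b \right)} = \left(1 + 0 b\right)^{2} = \left(1 + 0\right)^{2} = 1^{2} = 1$)
$T{\left(-15 \right)} I{\left(-7 \right)} = 2 \left(-15\right) \left(-14 - 15\right) 1 = 2 \left(-15\right) \left(-29\right) 1 = 870 \cdot 1 = 870$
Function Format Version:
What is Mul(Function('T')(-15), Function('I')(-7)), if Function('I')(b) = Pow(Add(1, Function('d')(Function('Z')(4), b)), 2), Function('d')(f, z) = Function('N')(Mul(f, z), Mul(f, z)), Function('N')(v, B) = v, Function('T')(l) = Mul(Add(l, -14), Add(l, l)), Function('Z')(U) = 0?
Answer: 870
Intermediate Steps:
Function('T')(l) = Mul(2, l, Add(-14, l)) (Function('T')(l) = Mul(Add(-14, l), Mul(2, l)) = Mul(2, l, Add(-14, l)))
Function('d')(f, z) = Mul(f, z)
Function('I')(b) = 1 (Function('I')(b) = Pow(Add(1, Mul(0, b)), 2) = Pow(Add(1, 0), 2) = Pow(1, 2) = 1)
Mul(Function('T')(-15), Function('I')(-7)) = Mul(Mul(2, -15, Add(-14, -15)), 1) = Mul(Mul(2, -15, -29), 1) = Mul(870, 1) = 870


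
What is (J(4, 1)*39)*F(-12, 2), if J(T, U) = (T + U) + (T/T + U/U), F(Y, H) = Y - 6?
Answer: -4914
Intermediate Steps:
F(Y, H) = -6 + Y
J(T, U) = 2 + T + U (J(T, U) = (T + U) + (1 + 1) = (T + U) + 2 = 2 + T + U)
(J(4, 1)*39)*F(-12, 2) = ((2 + 4 + 1)*39)*(-6 - 12) = (7*39)*(-18) = 273*(-18) = -4914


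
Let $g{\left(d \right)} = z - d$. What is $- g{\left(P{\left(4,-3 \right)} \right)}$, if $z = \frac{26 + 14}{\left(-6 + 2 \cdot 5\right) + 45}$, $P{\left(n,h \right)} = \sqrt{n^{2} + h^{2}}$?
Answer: $\frac{205}{49} \approx 4.1837$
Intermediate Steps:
$P{\left(n,h \right)} = \sqrt{h^{2} + n^{2}}$
$z = \frac{40}{49}$ ($z = \frac{40}{\left(-6 + 10\right) + 45} = \frac{40}{4 + 45} = \frac{40}{49} \approx 0.81633$)
$g{\left(d \right)} = \frac{40}{49} - d$
$- g{\left(P{\left(4,-3 \right)} \right)} = - (\frac{40}{49} - \sqrt{\left(-3\right)^{2} + 4^{2}}) = - (\frac{40}{49} - \sqrt{9 + 16}) = - (\frac{40}{49} - \sqrt{25}) = - (\frac{40}{49} - 5) = \left(-1\right) \left(- \frac{205}{49}\right) = \frac{205}{49}$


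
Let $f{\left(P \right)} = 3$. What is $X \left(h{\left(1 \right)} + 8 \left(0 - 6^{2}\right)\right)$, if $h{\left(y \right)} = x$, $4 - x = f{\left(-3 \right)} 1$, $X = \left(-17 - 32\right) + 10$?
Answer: $11193$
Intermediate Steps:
$X = -39$ ($X = -49 + 10 = -39$)
$x = 1$ ($x = 4 - 3 \cdot 1 = 4 - 3 = 1$)
$h{\left(y \right)} = 1$
$X \left(h{\left(1 \right)} + 8 \left(0 - 6^{2}\right)\right) = - 39 \left(1 + 8 \left(0 - 6^{2}\right)\right) = - 39 \left(1 + 8 \left(0 - 36\right)\right) = - 39 \left(1 + 8 \left(-36\right)\right) = - 39 \left(1 - 288\right) = \left(-39\right) \left(-287\right) = 11193$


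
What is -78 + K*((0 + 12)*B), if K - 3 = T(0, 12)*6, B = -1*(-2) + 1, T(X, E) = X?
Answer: 30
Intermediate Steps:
B = 3 (B = 2 + 1 = 3)
K = 3 (K = 3 + 0*6 = 3 + 0 = 3)
-78 + K*((0 + 12)*B) = -78 + 3*((0 + 12)*3) = -78 + 3*(12*3) = -78 + 3*36 = -78 + 108 = 30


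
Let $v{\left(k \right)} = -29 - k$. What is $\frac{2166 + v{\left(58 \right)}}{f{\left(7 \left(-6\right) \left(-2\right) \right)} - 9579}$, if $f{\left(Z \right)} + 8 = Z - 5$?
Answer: $- \frac{2079}{9508} \approx -0.21866$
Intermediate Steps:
$f{\left(Z \right)} = -13 + Z$ ($f{\left(Z \right)} = -8 + \left(Z - 5\right) = -8 + \left(-5 + Z\right) = -13 + Z$)
$\frac{2166 + v{\left(58 \right)}}{f{\left(7 \left(-6\right) \left(-2\right) \right)} - 9579} = \frac{2166 - 87}{\left(-13 + 7 \left(-6\right) \left(-2\right)\right) - 9579} = \frac{2166 - 87}{\left(-13 - -84\right) - 9579} = \frac{2166 - 87}{\left(-13 + 84\right) - 9579} = \frac{2079}{71 - 9579} = \frac{2079}{-9508} = 2079 \left(- \frac{1}{9508}\right) = - \frac{2079}{9508}$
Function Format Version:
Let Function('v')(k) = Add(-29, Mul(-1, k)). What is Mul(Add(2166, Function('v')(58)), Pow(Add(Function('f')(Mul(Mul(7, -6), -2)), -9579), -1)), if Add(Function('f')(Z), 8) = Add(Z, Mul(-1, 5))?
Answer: Rational(-2079, 9508) ≈ -0.21866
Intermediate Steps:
Function('f')(Z) = Add(-13, Z) (Function('f')(Z) = Add(-8, Add(Z, Mul(-1, 5))) = Add(-8, Add(Z, -5)) = Add(-8, Add(-5, Z)) = Add(-13, Z))
Mul(Add(2166, Function('v')(58)), Pow(Add(Function('f')(Mul(Mul(7, -6), -2)), -9579), -1)) = Mul(Add(2166, Add(-29, Mul(-1, 58))), Pow(Add(Add(-13, Mul(Mul(7, -6), -2)), -9579), -1)) = Mul(Add(2166, Add(-29, -58)), Pow(Add(Add(-13, Mul(-42, -2)), -9579), -1)) = Mul(Add(2166, -87), Pow(Add(Add(-13, 84), -9579), -1)) = Mul(2079, Pow(Add(71, -9579), -1)) = Mul(2079, Pow(-9508, -1)) = Mul(2079, Rational(-1, 9508)) = Rational(-2079, 9508)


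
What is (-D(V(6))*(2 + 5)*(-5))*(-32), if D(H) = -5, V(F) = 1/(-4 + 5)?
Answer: 5600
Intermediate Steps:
V(F) = 1 (V(F) = 1/1 = 1)
(-D(V(6))*(2 + 5)*(-5))*(-32) = (-(-5)*(2 + 5)*(-5))*(-32) = (-(-5)*7*(-5))*(-32) = (-1*(-35)*(-5))*(-32) = (35*(-5))*(-32) = -175*(-32) = 5600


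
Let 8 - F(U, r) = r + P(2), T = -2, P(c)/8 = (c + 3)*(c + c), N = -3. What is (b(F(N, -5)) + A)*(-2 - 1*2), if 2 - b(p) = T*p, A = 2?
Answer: 1160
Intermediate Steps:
P(c) = 16*c*(3 + c) (P(c) = 8*((c + 3)*(c + c)) = 8*((3 + c)*(2*c)) = 8*(2*c*(3 + c)) = 16*c*(3 + c))
F(U, r) = -152 - r (F(U, r) = 8 - (r + 16*2*(3 + 2)) = 8 - (r + 16*2*5) = 8 - (r + 160) = 8 - (160 + r) = 8 + (-160 - r) = -152 - r)
b(p) = 2 + 2*p (b(p) = 2 - (-2)*p = 2 + 2*p)
(b(F(N, -5)) + A)*(-2 - 1*2) = ((2 + 2*(-152 - 1*(-5))) + 2)*(-2 - 1*2) = ((2 + 2*(-152 + 5)) + 2)*(-2 - 2) = ((2 + 2*(-147)) + 2)*(-4) = ((2 - 294) + 2)*(-4) = (-292 + 2)*(-4) = -290*(-4) = 1160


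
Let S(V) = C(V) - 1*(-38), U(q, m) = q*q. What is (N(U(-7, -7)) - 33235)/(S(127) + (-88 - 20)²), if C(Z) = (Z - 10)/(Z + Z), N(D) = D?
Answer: -8429244/2972425 ≈ -2.8358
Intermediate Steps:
U(q, m) = q²
C(Z) = (-10 + Z)/(2*Z) (C(Z) = (-10 + Z)/((2*Z)) = (-10 + Z)*(1/(2*Z)) = (-10 + Z)/(2*Z))
S(V) = 38 + (-10 + V)/(2*V) (S(V) = (-10 + V)/(2*V) - 1*(-38) = (-10 + V)/(2*V) + 38 = 38 + (-10 + V)/(2*V))
(N(U(-7, -7)) - 33235)/(S(127) + (-88 - 20)²) = ((-7)² - 33235)/((77/2 - 5/127) + (-88 - 20)²) = (49 - 33235)/((77/2 - 5*1/127) + (-108)²) = -33186/((77/2 - 5/127) + 11664) = -33186/(9769/254 + 11664) = -33186/2972425/254 = -33186*254/2972425 = -8429244/2972425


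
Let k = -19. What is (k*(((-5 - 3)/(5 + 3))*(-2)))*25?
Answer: -950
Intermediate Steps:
(k*(((-5 - 3)/(5 + 3))*(-2)))*25 = -19*(-5 - 3)/(5 + 3)*(-2)*25 = -19*(-8/8)*(-2)*25 = -19*(-8*⅛)*(-2)*25 = -(-19)*(-2)*25 = -19*2*25 = -38*25 = -950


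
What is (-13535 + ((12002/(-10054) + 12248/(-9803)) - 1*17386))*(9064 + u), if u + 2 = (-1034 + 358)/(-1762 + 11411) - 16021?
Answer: 102326765703402384900/475499641969 ≈ 2.1520e+8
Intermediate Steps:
u = -154606603/9649 (u = -2 + ((-1034 + 358)/(-1762 + 11411) - 16021) = -2 + (-676/9649 - 16021) = -2 - 154587305/9649 = -154606603/9649 ≈ -16023.)
(-13535 + ((12002/(-10054) + 12248/(-9803)) - 1*17386))*(9064 + u) = (-13535 + ((12002/(-10054) + 12248/(-9803)) - 1*17386))*(9064 - 154606603/9649) = (-13535 + ((12002*(-1/10054) + 12248*(-1/9803)) - 17386))*(-67148067/9649) = (-13535 + ((-6001/5027 - 12248/9803) - 17386))*(-67148067/9649) = (-13535 + (-120398499/49279681 - 17386))*(-67148067/9649) = (-13535 - 856896932365/49279681)*(-67148067/9649) = -1523897414700/49279681*(-67148067/9649) = 102326765703402384900/475499641969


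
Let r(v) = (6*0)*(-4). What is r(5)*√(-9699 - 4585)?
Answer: 0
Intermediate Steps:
r(v) = 0 (r(v) = 0*(-4) = 0)
r(5)*√(-9699 - 4585) = 0*√(-9699 - 4585) = 0*√(-14284) = 0*(2*I*√3571) = 0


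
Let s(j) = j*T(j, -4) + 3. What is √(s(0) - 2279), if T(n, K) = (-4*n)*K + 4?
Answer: 2*I*√569 ≈ 47.707*I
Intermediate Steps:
T(n, K) = 4 - 4*K*n (T(n, K) = -4*K*n + 4 = 4 - 4*K*n)
s(j) = 3 + j*(4 + 16*j) (s(j) = j*(4 - 4*(-4)*j) + 3 = j*(4 + 16*j) + 3 = 3 + j*(4 + 16*j))
√(s(0) - 2279) = √((3 + 4*0*(1 + 4*0)) - 2279) = √((3 + 4*0*(1 + 0)) - 2279) = √((3 + 4*0*1) - 2279) = √((3 + 0) - 2279) = √(3 - 2279) = √(-2276) = 2*I*√569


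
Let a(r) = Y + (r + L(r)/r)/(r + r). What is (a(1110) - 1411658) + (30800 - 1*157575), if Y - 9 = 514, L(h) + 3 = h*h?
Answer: -1263238452601/821400 ≈ -1.5379e+6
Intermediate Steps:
L(h) = -3 + h² (L(h) = -3 + h*h = -3 + h²)
Y = 523 (Y = 9 + 514 = 523)
a(r) = 523 + (r + (-3 + r²)/r)/(2*r) (a(r) = 523 + (r + (-3 + r²)/r)/(r + r) = 523 + (r + (-3 + r²)/r)/((2*r)) = 523 + (r + (-3 + r²)/r)*(1/(2*r)) = 523 + (r + (-3 + r²)/r)/(2*r))
(a(1110) - 1411658) + (30800 - 1*157575) = ((524 - 3/2/1110²) - 1411658) + (30800 - 1*157575) = ((524 - 3/2*1/1232100) - 1411658) + (30800 - 157575) = ((524 - 1/821400) - 1411658) - 126775 = (430413599/821400 - 1411658) - 126775 = -1159105467601/821400 - 126775 = -1263238452601/821400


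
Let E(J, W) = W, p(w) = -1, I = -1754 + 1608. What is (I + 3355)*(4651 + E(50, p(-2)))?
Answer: 14921850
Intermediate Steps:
I = -146
(I + 3355)*(4651 + E(50, p(-2))) = (-146 + 3355)*(4651 - 1) = 3209*4650 = 14921850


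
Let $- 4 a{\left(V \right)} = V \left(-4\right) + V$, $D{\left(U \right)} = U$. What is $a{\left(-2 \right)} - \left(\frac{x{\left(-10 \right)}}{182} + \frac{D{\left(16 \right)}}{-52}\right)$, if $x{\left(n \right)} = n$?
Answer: $- \frac{207}{182} \approx -1.1374$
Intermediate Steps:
$a{\left(V \right)} = \frac{3 V}{4}$ ($a{\left(V \right)} = - \frac{V \left(-4\right) + V}{4} = - \frac{- 4 V + V}{4} = - \frac{\left(-3\right) V}{4} = \frac{3 V}{4}$)
$a{\left(-2 \right)} - \left(\frac{x{\left(-10 \right)}}{182} + \frac{D{\left(16 \right)}}{-52}\right) = \frac{3}{4} \left(-2\right) - \left(- \frac{10}{182} + \frac{16}{-52}\right) = - \frac{3}{2} - \left(\left(-10\right) \frac{1}{182} + 16 \left(- \frac{1}{52}\right)\right) = - \frac{3}{2} - \left(- \frac{5}{91} - \frac{4}{13}\right) = - \frac{3}{2} - - \frac{33}{91} = - \frac{3}{2} + \frac{33}{91} = - \frac{207}{182}$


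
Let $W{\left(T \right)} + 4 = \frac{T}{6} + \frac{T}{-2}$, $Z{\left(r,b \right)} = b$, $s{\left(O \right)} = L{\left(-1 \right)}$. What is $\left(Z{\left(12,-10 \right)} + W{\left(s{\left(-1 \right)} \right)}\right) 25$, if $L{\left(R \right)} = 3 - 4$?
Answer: $- \frac{1025}{3} \approx -341.67$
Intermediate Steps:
$L{\left(R \right)} = -1$ ($L{\left(R \right)} = 3 - 4 = -1$)
$s{\left(O \right)} = -1$
$W{\left(T \right)} = -4 - \frac{T}{3}$ ($W{\left(T \right)} = -4 + \left(\frac{T}{6} + \frac{T}{-2}\right) = -4 + \left(T \frac{1}{6} + T \left(- \frac{1}{2}\right)\right) = -4 + \left(\frac{T}{6} - \frac{T}{2}\right) = -4 - \frac{T}{3}$)
$\left(Z{\left(12,-10 \right)} + W{\left(s{\left(-1 \right)} \right)}\right) 25 = \left(-10 - \frac{11}{3}\right) 25 = \left(- \frac{41}{3}\right) 25 = - \frac{1025}{3}$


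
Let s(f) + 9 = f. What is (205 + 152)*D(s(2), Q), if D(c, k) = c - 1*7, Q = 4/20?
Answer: -4998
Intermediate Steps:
Q = 1/5 (Q = 4*(1/20) = 1/5 ≈ 0.20000)
s(f) = -9 + f
D(c, k) = -7 + c (D(c, k) = c - 7 = -7 + c)
(205 + 152)*D(s(2), Q) = (205 + 152)*(-7 + (-9 + 2)) = 357*(-7 - 7) = 357*(-14) = -4998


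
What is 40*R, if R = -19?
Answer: -760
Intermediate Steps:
40*R = 40*(-19) = -760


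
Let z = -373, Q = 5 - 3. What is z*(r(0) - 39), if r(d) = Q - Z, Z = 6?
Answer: 16039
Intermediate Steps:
Q = 2
r(d) = -4 (r(d) = 2 - 1*6 = 2 - 6 = -4)
z*(r(0) - 39) = -373*(-4 - 39) = -373*(-43) = 16039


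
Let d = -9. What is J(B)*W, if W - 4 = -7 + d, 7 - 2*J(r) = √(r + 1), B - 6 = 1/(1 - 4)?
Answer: -42 + 4*√15 ≈ -26.508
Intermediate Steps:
B = 17/3 (B = 6 + 1/(1 - 4) = 6 + 1/(-3) = 6 - ⅓ = 17/3 ≈ 5.6667)
J(r) = 7/2 - √(1 + r)/2 (J(r) = 7/2 - √(r + 1)/2 = 7/2 - √(1 + r)/2)
W = -12 (W = 4 + (-7 - 9) = 4 - 16 = -12)
J(B)*W = (7/2 - √(1 + 17/3)/2)*(-12) = (7/2 - √15/3)*(-12) = -42 + 4*√15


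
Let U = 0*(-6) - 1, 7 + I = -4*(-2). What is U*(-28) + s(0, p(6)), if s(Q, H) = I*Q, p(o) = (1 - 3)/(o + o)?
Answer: 28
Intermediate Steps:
I = 1 (I = -7 - 4*(-2) = -7 + 8 = 1)
p(o) = -1/o (p(o) = -2*1/(2*o) = -1/o)
U = -1 (U = 0 - 1 = -1)
s(Q, H) = Q (s(Q, H) = 1*Q = Q)
U*(-28) + s(0, p(6)) = -1*(-28) + 0 = 28 + 0 = 28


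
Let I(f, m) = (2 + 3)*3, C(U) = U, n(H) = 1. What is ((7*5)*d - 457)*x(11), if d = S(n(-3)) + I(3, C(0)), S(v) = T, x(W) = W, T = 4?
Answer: 2288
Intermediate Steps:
I(f, m) = 15 (I(f, m) = 5*3 = 15)
S(v) = 4
d = 19 (d = 4 + 15 = 19)
((7*5)*d - 457)*x(11) = ((7*5)*19 - 457)*11 = (35*19 - 457)*11 = (665 - 457)*11 = 208*11 = 2288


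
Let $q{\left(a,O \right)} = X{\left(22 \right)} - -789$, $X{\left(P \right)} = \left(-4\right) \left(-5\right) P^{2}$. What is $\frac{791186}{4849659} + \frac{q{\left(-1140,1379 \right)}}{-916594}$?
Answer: $\frac{674425260413}{4445168341446} \approx 0.15172$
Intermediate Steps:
$X{\left(P \right)} = 20 P^{2}$
$q{\left(a,O \right)} = 10469$ ($q{\left(a,O \right)} = 20 \cdot 22^{2} - -789 = 20 \cdot 484 + 789 = 9680 + 789 = 10469$)
$\frac{791186}{4849659} + \frac{q{\left(-1140,1379 \right)}}{-916594} = \frac{791186}{4849659} + \frac{10469}{-916594} = 791186 \cdot \frac{1}{4849659} + 10469 \left(- \frac{1}{916594}\right) = \frac{791186}{4849659} - \frac{10469}{916594} = \frac{674425260413}{4445168341446}$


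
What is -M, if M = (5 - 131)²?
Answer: -15876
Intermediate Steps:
M = 15876 (M = (-126)² = 15876)
-M = -1*15876 = -15876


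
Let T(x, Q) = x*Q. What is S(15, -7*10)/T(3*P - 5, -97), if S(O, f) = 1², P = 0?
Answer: 1/485 ≈ 0.0020619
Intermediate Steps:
T(x, Q) = Q*x
S(O, f) = 1
S(15, -7*10)/T(3*P - 5, -97) = 1/(-97*(3*0 - 5)) = 1/(-97*(0 - 5)) = 1/(-97*(-5)) = 1/485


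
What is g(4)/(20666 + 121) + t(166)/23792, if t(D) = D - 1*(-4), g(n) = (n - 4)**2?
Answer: 85/11896 ≈ 0.0071453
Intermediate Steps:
g(n) = (-4 + n)**2
t(D) = 4 + D (t(D) = D + 4 = 4 + D)
g(4)/(20666 + 121) + t(166)/23792 = (-4 + 4)**2/(20666 + 121) + (4 + 166)/23792 = 0**2/20787 + 170*(1/23792) = 0*(1/20787) + 85/11896 = 0 + 85/11896 = 85/11896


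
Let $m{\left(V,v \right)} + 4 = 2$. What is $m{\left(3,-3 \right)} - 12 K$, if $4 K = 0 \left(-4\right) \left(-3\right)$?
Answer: $-2$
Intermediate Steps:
$m{\left(V,v \right)} = -2$ ($m{\left(V,v \right)} = -4 + 2 = -2$)
$K = 0$ ($K = \frac{0 \left(-4\right) \left(-3\right)}{4} = \frac{0 \left(-3\right)}{4} = \frac{1}{4} \cdot 0 = 0$)
$m{\left(3,-3 \right)} - 12 K = -2 - 0 = -2 + 0 = -2$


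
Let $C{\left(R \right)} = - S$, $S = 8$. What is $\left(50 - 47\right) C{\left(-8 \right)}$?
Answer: $-24$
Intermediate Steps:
$C{\left(R \right)} = -8$ ($C{\left(R \right)} = \left(-1\right) 8 = -8$)
$\left(50 - 47\right) C{\left(-8 \right)} = \left(50 - 47\right) \left(-8\right) = 3 \left(-8\right) = -24$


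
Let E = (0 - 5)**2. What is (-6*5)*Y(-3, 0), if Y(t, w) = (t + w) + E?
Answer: -660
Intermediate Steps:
E = 25 (E = (-5)**2 = 25)
Y(t, w) = 25 + t + w (Y(t, w) = (t + w) + 25 = 25 + t + w)
(-6*5)*Y(-3, 0) = (-6*5)*(25 - 3 + 0) = -30*22 = -660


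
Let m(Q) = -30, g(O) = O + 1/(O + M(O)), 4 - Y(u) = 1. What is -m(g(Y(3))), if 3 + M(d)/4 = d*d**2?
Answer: 30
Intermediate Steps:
Y(u) = 3 (Y(u) = 4 - 1*1 = 4 - 1 = 3)
M(d) = -12 + 4*d**3 (M(d) = -12 + 4*(d*d**2) = -12 + 4*d**3)
g(O) = O + 1/(-12 + O + 4*O**3) (g(O) = O + 1/(O + (-12 + 4*O**3)) = O + 1/(-12 + O + 4*O**3))
-m(g(Y(3))) = -1*(-30) = 30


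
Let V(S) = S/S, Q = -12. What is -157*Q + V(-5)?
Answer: 1885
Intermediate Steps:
V(S) = 1
-157*Q + V(-5) = -157*(-12) + 1 = 1884 + 1 = 1885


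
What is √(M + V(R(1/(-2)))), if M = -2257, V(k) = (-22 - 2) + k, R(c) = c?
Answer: 39*I*√6/2 ≈ 47.765*I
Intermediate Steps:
V(k) = -24 + k
√(M + V(R(1/(-2)))) = √(-2257 + (-24 + 1/(-2))) = √(-2257 + (-24 - ½)) = √(-2257 - 49/2) = √(-4563/2) = 39*I*√6/2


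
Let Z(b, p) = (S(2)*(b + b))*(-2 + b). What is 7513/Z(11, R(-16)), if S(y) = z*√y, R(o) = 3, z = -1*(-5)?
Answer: 683*√2/180 ≈ 5.3662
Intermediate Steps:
z = 5
S(y) = 5*√y
Z(b, p) = 10*b*√2*(-2 + b) (Z(b, p) = ((5*√2)*(b + b))*(-2 + b) = ((5*√2)*(2*b))*(-2 + b) = (10*b*√2)*(-2 + b) = 10*b*√2*(-2 + b))
7513/Z(11, R(-16)) = 7513/((10*11*√2*(-2 + 11))) = 7513/((10*11*√2*9)) = 7513/((990*√2)) = 7513*(√2/1980) = 683*√2/180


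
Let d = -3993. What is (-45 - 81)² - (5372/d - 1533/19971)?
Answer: 6699113081/421927 ≈ 15877.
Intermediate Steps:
(-45 - 81)² - (5372/d - 1533/19971) = (-45 - 81)² - (5372/(-3993) - 1533/19971) = (-126)² - (5372*(-1/3993) - 1533*1/19971) = 15876 - (-5372/3993 - 73/951) = 15876 - 1*(-600029/421927) = 15876 + 600029/421927 = 6699113081/421927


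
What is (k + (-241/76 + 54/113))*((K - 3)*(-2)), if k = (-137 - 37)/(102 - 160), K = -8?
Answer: 28985/4294 ≈ 6.7501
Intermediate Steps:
k = 3 (k = -174/(-58) = -174*(-1/58) = 3)
(k + (-241/76 + 54/113))*((K - 3)*(-2)) = (3 + (-241/76 + 54/113))*((-8 - 3)*(-2)) = (3 + (-241*1/76 + 54*(1/113)))*(-11*(-2)) = (3 + (-241/76 + 54/113))*22 = (3 - 23129/8588)*22 = (2635/8588)*22 = 28985/4294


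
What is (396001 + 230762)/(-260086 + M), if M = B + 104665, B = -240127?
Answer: -626763/395548 ≈ -1.5845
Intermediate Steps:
M = -135462 (M = -240127 + 104665 = -135462)
(396001 + 230762)/(-260086 + M) = (396001 + 230762)/(-260086 - 135462) = 626763/(-395548) = 626763*(-1/395548) = -626763/395548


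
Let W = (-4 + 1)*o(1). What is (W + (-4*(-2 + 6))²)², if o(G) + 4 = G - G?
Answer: 71824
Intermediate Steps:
o(G) = -4 (o(G) = -4 + (G - G) = -4 + 0 = -4)
W = 12 (W = (-4 + 1)*(-4) = -3*(-4) = 12)
(W + (-4*(-2 + 6))²)² = (12 + (-4*(-2 + 6))²)² = (12 + (-4*4)²)² = (12 + (-16)²)² = (12 + 256)² = 268² = 71824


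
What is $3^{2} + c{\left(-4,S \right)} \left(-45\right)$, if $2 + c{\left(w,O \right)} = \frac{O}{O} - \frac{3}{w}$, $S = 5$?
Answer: $\frac{81}{4} \approx 20.25$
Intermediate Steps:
$c{\left(w,O \right)} = -1 - \frac{3}{w}$ ($c{\left(w,O \right)} = -2 - \left(\frac{3}{w} - \frac{O}{O}\right) = -2 + \left(1 - \frac{3}{w}\right) = -1 - \frac{3}{w}$)
$3^{2} + c{\left(-4,S \right)} \left(-45\right) = 3^{2} + \frac{-3 - -4}{-4} \left(-45\right) = 9 + - \frac{-3 + 4}{4} \left(-45\right) = 9 + \left(- \frac{1}{4}\right) 1 \left(-45\right) = 9 - - \frac{45}{4} = 9 + \frac{45}{4} = \frac{81}{4}$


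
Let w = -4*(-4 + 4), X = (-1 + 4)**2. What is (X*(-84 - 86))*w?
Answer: 0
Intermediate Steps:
X = 9 (X = 3**2 = 9)
w = 0 (w = -4*0 = 0)
(X*(-84 - 86))*w = (9*(-84 - 86))*0 = (9*(-170))*0 = -1530*0 = 0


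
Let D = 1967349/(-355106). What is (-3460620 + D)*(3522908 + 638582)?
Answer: -2557004419808856405/177553 ≈ -1.4401e+13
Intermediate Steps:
D = -1967349/355106 (D = 1967349*(-1/355106) = -1967349/355106 ≈ -5.5402)
(-3460620 + D)*(3522908 + 638582) = (-3460620 - 1967349/355106)*(3522908 + 638582) = -1228888893069/355106*4161490 = -2557004419808856405/177553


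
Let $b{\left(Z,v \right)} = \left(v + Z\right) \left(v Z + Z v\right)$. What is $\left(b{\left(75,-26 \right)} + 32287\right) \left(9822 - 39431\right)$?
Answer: $4702294117$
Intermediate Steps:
$b{\left(Z,v \right)} = 2 Z v \left(Z + v\right)$ ($b{\left(Z,v \right)} = \left(Z + v\right) \left(Z v + Z v\right) = \left(Z + v\right) 2 Z v = 2 Z v \left(Z + v\right)$)
$\left(b{\left(75,-26 \right)} + 32287\right) \left(9822 - 39431\right) = \left(2 \cdot 75 \left(-26\right) \left(75 - 26\right) + 32287\right) \left(9822 - 39431\right) = \left(2 \cdot 75 \left(-26\right) 49 + 32287\right) \left(-29609\right) = \left(-191100 + 32287\right) \left(-29609\right) = \left(-158813\right) \left(-29609\right) = 4702294117$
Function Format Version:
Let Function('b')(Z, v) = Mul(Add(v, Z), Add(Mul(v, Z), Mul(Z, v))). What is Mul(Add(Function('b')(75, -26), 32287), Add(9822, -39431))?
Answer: 4702294117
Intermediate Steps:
Function('b')(Z, v) = Mul(2, Z, v, Add(Z, v)) (Function('b')(Z, v) = Mul(Add(Z, v), Add(Mul(Z, v), Mul(Z, v))) = Mul(Add(Z, v), Mul(2, Z, v)) = Mul(2, Z, v, Add(Z, v)))
Mul(Add(Function('b')(75, -26), 32287), Add(9822, -39431)) = Mul(Add(Mul(2, 75, -26, Add(75, -26)), 32287), Add(9822, -39431)) = Mul(Add(Mul(2, 75, -26, 49), 32287), -29609) = Mul(Add(-191100, 32287), -29609) = Mul(-158813, -29609) = 4702294117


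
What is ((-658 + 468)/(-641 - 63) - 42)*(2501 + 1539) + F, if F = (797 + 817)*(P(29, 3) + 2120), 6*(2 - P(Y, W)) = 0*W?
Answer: 143278007/44 ≈ 3.2563e+6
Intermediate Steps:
P(Y, W) = 2 (P(Y, W) = 2 - 0*W = 2 - ⅙*0 = 2 + 0 = 2)
F = 3424908 (F = (797 + 817)*(2 + 2120) = 1614*2122 = 3424908)
((-658 + 468)/(-641 - 63) - 42)*(2501 + 1539) + F = ((-658 + 468)/(-641 - 63) - 42)*(2501 + 1539) + 3424908 = (-190/(-704) - 42)*4040 + 3424908 = (-190*(-1/704) - 42)*4040 + 3424908 = (95/352 - 42)*4040 + 3424908 = -14689/352*4040 + 3424908 = -7417945/44 + 3424908 = 143278007/44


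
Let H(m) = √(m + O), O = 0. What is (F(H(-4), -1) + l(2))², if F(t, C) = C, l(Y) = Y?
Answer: 1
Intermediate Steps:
H(m) = √m (H(m) = √(m + 0) = √m)
(F(H(-4), -1) + l(2))² = (-1 + 2)² = 1² = 1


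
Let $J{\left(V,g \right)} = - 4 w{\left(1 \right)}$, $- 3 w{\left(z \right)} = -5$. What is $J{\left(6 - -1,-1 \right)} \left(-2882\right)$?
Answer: $\frac{57640}{3} \approx 19213.0$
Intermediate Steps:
$w{\left(z \right)} = \frac{5}{3}$ ($w{\left(z \right)} = \left(- \frac{1}{3}\right) \left(-5\right) = \frac{5}{3}$)
$J{\left(V,g \right)} = - \frac{20}{3}$ ($J{\left(V,g \right)} = \left(-4\right) \frac{5}{3} = - \frac{20}{3}$)
$J{\left(6 - -1,-1 \right)} \left(-2882\right) = \left(- \frac{20}{3}\right) \left(-2882\right) = \frac{57640}{3}$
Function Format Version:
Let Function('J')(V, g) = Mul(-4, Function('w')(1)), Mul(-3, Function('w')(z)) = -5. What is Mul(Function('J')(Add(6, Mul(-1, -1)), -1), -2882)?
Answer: Rational(57640, 3) ≈ 19213.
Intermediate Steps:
Function('w')(z) = Rational(5, 3) (Function('w')(z) = Mul(Rational(-1, 3), -5) = Rational(5, 3))
Function('J')(V, g) = Rational(-20, 3) (Function('J')(V, g) = Mul(-4, Rational(5, 3)) = Rational(-20, 3))
Mul(Function('J')(Add(6, Mul(-1, -1)), -1), -2882) = Mul(Rational(-20, 3), -2882) = Rational(57640, 3)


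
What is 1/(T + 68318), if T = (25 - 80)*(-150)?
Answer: 1/76568 ≈ 1.3060e-5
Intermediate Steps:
T = 8250 (T = -55*(-150) = 8250)
1/(T + 68318) = 1/(8250 + 68318) = 1/76568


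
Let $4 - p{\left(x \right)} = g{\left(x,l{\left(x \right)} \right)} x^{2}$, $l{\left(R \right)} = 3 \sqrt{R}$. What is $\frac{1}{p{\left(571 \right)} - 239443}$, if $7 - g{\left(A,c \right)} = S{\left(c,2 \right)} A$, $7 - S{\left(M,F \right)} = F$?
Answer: $\frac{1}{928325329} \approx 1.0772 \cdot 10^{-9}$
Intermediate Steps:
$S{\left(M,F \right)} = 7 - F$
$g{\left(A,c \right)} = 7 - 5 A$ ($g{\left(A,c \right)} = 7 - \left(7 - 2\right) A = 7 - 5 A$)
$p{\left(x \right)} = 4 - x^{2} \left(7 - 5 x\right)$ ($p{\left(x \right)} = 4 - \left(7 - 5 x\right) x^{2} = 4 - x^{2} \left(7 - 5 x\right)$)
$\frac{1}{p{\left(571 \right)} - 239443} = \frac{1}{\left(4 + 571^{2} \left(-7 + 5 \cdot 571\right)\right) - 239443} = \frac{1}{\left(4 + 326041 \left(-7 + 2855\right)\right) - 239443} = \frac{1}{\left(4 + 326041 \cdot 2848\right) - 239443} = \frac{1}{\left(4 + 928564768\right) - 239443} = \frac{1}{928564772 - 239443} = \frac{1}{928325329}$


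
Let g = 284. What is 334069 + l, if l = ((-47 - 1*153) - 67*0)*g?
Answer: 277269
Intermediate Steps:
l = -56800 (l = ((-47 - 1*153) - 67*0)*284 = ((-47 - 153) + 0)*284 = (-200 + 0)*284 = -200*284 = -56800)
334069 + l = 334069 - 56800 = 277269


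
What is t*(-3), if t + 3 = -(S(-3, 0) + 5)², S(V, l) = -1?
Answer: 57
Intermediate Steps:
t = -19 (t = -3 - (-1 + 5)² = -3 - 1*4² = -3 - 1*16 = -3 - 16 = -19)
t*(-3) = -19*(-3) = 57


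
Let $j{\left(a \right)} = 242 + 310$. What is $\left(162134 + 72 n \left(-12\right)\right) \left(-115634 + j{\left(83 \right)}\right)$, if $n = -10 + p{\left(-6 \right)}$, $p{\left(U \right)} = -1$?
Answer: $-19752444316$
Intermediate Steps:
$j{\left(a \right)} = 552$
$n = -11$ ($n = -10 - 1 = -11$)
$\left(162134 + 72 n \left(-12\right)\right) \left(-115634 + j{\left(83 \right)}\right) = \left(162134 + 72 \left(-11\right) \left(-12\right)\right) \left(-115634 + 552\right) = \left(162134 - -9504\right) \left(-115082\right) = \left(162134 + 9504\right) \left(-115082\right) = 171638 \left(-115082\right) = -19752444316$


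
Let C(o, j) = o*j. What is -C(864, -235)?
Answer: 203040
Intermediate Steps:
C(o, j) = j*o
-C(864, -235) = -(-235)*864 = -1*(-203040) = 203040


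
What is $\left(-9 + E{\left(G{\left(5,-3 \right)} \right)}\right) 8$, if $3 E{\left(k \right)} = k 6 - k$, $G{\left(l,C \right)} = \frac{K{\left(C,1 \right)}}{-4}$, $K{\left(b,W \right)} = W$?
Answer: $- \frac{226}{3} \approx -75.333$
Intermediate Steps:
$G{\left(l,C \right)} = - \frac{1}{4}$ ($G{\left(l,C \right)} = 1 \frac{1}{-4} = 1 \left(- \frac{1}{4}\right) = - \frac{1}{4}$)
$E{\left(k \right)} = \frac{5 k}{3}$ ($E{\left(k \right)} = \frac{k 6 - k}{3} = \frac{6 k - k}{3} = \frac{5 k}{3}$)
$\left(-9 + E{\left(G{\left(5,-3 \right)} \right)}\right) 8 = \left(-9 + \frac{5}{3} \left(- \frac{1}{4}\right)\right) 8 = \left(-9 - \frac{5}{12}\right) 8 = \left(- \frac{113}{12}\right) 8 = - \frac{226}{3}$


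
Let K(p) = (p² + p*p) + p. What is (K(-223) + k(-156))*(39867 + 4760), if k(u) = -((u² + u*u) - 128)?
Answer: 2262187257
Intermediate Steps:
K(p) = p + 2*p² (K(p) = (p² + p²) + p = 2*p² + p = p + 2*p²)
k(u) = 128 - 2*u² (k(u) = -((u² + u²) - 128) = -(2*u² - 128) = -(-128 + 2*u²) = 128 - 2*u²)
(K(-223) + k(-156))*(39867 + 4760) = (-223*(1 + 2*(-223)) + (128 - 2*(-156)²))*(39867 + 4760) = (-223*(1 - 446) + (128 - 2*24336))*44627 = (-223*(-445) + (128 - 48672))*44627 = (99235 - 48544)*44627 = 50691*44627 = 2262187257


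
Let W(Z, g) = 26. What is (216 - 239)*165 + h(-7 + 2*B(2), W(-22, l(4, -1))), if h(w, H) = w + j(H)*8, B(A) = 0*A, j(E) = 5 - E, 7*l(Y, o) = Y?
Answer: -3970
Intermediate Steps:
l(Y, o) = Y/7
B(A) = 0
h(w, H) = 40 + w - 8*H (h(w, H) = w + (5 - H)*8 = w + (40 - 8*H) = 40 + w - 8*H)
(216 - 239)*165 + h(-7 + 2*B(2), W(-22, l(4, -1))) = (216 - 239)*165 + (40 + (-7 + 2*0) - 8*26) = -23*165 + (40 + (-7 + 0) - 208) = -3795 + (40 - 7 - 208) = -3795 - 175 = -3970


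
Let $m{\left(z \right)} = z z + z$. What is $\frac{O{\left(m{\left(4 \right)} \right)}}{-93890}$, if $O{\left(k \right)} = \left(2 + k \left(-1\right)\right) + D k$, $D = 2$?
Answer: $- \frac{11}{46945} \approx -0.00023432$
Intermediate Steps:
$m{\left(z \right)} = z + z^{2}$ ($m{\left(z \right)} = z^{2} + z = z + z^{2}$)
$O{\left(k \right)} = 2 + k$ ($O{\left(k \right)} = \left(2 + k \left(-1\right)\right) + 2 k = \left(2 - k\right) + 2 k = 2 + k$)
$\frac{O{\left(m{\left(4 \right)} \right)}}{-93890} = \frac{2 + 4 \left(1 + 4\right)}{-93890} = \left(2 + 4 \cdot 5\right) \left(- \frac{1}{93890}\right) = \left(2 + 20\right) \left(- \frac{1}{93890}\right) = 22 \left(- \frac{1}{93890}\right) = - \frac{11}{46945}$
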